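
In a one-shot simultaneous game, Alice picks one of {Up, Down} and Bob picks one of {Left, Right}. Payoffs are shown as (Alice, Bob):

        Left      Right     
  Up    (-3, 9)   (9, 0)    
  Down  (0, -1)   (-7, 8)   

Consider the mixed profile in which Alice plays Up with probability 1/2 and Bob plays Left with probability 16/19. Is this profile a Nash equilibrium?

Yes

Check Bob's indifference given Alice's mix p = 1/2:
  payoff from Left = 4; payoff from Right = 4 — equal.
Check Alice's indifference given Bob's mix q = 16/19:
  payoff from Up = -21/19; payoff from Down = -21/19 — equal.
Both players are indifferent, so neither can profitably deviate.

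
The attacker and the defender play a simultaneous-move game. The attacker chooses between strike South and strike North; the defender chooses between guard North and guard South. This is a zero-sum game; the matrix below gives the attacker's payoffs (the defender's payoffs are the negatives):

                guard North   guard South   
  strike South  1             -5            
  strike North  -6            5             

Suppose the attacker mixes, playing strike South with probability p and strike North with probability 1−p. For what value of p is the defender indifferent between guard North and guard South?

In a mixed equilibrium the defender is indifferent between guard North and guard South; this condition fixes p.
  the defender's expected payoff from guard North: p·(-1) + (1−p)·6 = -7p + 6
  the defender's expected payoff from guard South: p·5 + (1−p)·(-5) = 10p - 5
  -7p + 6 = 10p - 5  ⇒  -17p = -11  ⇒  p = 11/17.

p = 11/17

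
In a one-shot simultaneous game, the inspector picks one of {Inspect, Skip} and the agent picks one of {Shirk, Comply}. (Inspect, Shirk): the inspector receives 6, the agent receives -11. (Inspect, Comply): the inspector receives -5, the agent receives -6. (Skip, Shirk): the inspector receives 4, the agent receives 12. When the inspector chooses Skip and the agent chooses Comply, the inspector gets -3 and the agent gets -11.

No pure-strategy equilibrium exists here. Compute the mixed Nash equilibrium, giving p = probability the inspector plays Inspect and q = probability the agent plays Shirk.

For the agent to be willing to mix, the agent must be indifferent between Shirk and Comply, which pins down the inspector's mix.
  the agent's expected payoff from Shirk: p·(-11) + (1−p)·12 = -23p + 12
  the agent's expected payoff from Comply: p·(-6) + (1−p)·(-11) = 5p - 11
  -23p + 12 = 5p - 11  ⇒  -28p = -23  ⇒  p = 23/28.
Set the inspector's expected payoff from Inspect equal to that from Skip:
  the inspector's payoff from Inspect: q·6 + (1−q)·(-5) = 11q - 5
  the inspector's payoff from Skip: q·4 + (1−q)·(-3) = 7q - 3
  11q - 5 = 7q - 3  ⇒  4q = 2  ⇒  q = 1/2.

p = 23/28, q = 1/2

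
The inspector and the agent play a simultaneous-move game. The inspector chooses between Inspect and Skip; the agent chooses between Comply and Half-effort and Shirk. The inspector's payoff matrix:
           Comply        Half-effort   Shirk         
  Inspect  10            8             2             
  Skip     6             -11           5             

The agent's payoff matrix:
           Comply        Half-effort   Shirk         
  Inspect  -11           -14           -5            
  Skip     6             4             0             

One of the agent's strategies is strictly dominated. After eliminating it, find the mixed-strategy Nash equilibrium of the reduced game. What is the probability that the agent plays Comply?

The agent's strategy Half-effort is strictly dominated by Comply: -11 > -14 and 6 > 4. Eliminate Half-effort.
For the inspector to be willing to mix, the inspector must be indifferent between Inspect and Skip, which pins down the agent's mix.
  the inspector's payoff from Inspect: q·10 + (1−q)·2 = 8q + 2
  the inspector's payoff from Skip: q·6 + (1−q)·5 = q + 5
  8q + 2 = q + 5  ⇒  7q = 3  ⇒  q = 3/7.

q = 3/7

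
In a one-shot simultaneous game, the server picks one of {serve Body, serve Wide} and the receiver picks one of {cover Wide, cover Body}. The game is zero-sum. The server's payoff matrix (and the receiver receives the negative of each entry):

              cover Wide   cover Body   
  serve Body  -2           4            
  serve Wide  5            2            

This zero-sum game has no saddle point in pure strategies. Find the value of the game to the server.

v = 8/3

The receiver's mix must leave the server indifferent between serve Body and serve Wide.
  the server's expected payoff from serve Body: q·(-2) + (1−q)·4 = -6q + 4
  the server's expected payoff from serve Wide: q·5 + (1−q)·2 = 3q + 2
  -6q + 4 = 3q + 2  ⇒  -9q = -2  ⇒  q = 2/9.
The value is the server's expected payoff against this mix (using serve Body): (2/9)·(-2) + (7/9)·4 = 8/3.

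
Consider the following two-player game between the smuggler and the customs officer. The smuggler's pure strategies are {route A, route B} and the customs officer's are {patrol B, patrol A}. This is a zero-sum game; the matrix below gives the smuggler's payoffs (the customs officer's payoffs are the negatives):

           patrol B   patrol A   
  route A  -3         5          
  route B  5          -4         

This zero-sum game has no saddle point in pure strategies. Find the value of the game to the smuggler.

The smuggler's indifference between route A and route B determines the customs officer's mixing probability q:
  the smuggler's expected payoff from route A: q·(-3) + (1−q)·5 = -8q + 5
  the smuggler's expected payoff from route B: q·5 + (1−q)·(-4) = 9q - 4
  -8q + 5 = 9q - 4  ⇒  -17q = -9  ⇒  q = 9/17.
The value is the smuggler's expected payoff against this mix (using route A): (9/17)·(-3) + (8/17)·5 = 13/17.

v = 13/17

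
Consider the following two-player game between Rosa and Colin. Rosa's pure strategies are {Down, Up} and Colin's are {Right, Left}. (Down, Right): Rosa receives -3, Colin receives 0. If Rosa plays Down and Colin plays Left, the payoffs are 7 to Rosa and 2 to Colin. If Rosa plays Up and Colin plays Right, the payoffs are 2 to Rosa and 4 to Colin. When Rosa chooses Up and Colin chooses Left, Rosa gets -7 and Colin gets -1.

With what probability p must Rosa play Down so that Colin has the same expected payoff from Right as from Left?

In a mixed equilibrium Colin is indifferent between Right and Left; this condition fixes p.
  Colin's payoff to Right: p·0 + (1−p)·4 = -4p + 4
  Colin's payoff to Left: p·2 + (1−p)·(-1) = 3p - 1
  -4p + 4 = 3p - 1  ⇒  -7p = -5  ⇒  p = 5/7.

p = 5/7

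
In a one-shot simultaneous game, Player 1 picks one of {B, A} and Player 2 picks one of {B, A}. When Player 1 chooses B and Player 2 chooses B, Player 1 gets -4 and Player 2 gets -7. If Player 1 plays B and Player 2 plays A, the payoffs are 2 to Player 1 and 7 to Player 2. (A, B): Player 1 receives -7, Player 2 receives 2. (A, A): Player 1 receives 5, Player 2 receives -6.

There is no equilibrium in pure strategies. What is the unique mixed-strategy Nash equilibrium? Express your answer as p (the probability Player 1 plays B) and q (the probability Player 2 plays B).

Set Player 2's expected payoff from B equal to that from A:
  Player 2's expected payoff from B: p·(-7) + (1−p)·2 = -9p + 2
  Player 2's expected payoff from A: p·7 + (1−p)·(-6) = 13p - 6
  -9p + 2 = 13p - 6  ⇒  -22p = -8  ⇒  p = 4/11.
Player 2's mix must leave Player 1 indifferent between B and A.
  Player 1's expected payoff from B: q·(-4) + (1−q)·2 = -6q + 2
  Player 1's expected payoff from A: q·(-7) + (1−q)·5 = -12q + 5
  -6q + 2 = -12q + 5  ⇒  6q = 3  ⇒  q = 1/2.

p = 4/11, q = 1/2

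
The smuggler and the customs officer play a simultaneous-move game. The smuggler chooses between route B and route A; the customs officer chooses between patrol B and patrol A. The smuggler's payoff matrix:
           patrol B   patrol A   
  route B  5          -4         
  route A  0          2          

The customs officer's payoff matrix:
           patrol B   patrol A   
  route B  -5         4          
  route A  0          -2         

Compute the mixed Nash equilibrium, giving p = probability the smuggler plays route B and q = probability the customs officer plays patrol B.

Set the customs officer's expected payoff from patrol B equal to that from patrol A:
  the customs officer's expected payoff from patrol B: p·(-5) + (1−p)·0 = -5p
  the customs officer's expected payoff from patrol A: p·4 + (1−p)·(-2) = 6p - 2
  -5p = 6p - 2  ⇒  -11p = -2  ⇒  p = 2/11.
For the smuggler to be willing to mix, the smuggler must be indifferent between route B and route A, which pins down the customs officer's mix.
  the smuggler's payoff to route B: q·5 + (1−q)·(-4) = 9q - 4
  the smuggler's payoff to route A: q·0 + (1−q)·2 = -2q + 2
  9q - 4 = -2q + 2  ⇒  11q = 6  ⇒  q = 6/11.

p = 2/11, q = 6/11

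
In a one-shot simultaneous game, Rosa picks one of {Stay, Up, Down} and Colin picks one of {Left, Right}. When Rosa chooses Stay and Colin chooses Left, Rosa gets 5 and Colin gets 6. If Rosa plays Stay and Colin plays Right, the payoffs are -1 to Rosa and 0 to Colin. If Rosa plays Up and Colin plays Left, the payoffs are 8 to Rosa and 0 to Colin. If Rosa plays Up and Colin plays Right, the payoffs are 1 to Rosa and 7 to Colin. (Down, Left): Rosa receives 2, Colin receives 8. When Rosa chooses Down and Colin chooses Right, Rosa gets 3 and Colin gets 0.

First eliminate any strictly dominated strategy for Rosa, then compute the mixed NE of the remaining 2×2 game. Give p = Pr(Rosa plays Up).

p = 8/15

Rosa's strategy Stay is strictly dominated by Up: 8 > 5 and 1 > -1. Eliminate Stay.
Rosa's mix must leave Colin indifferent between Left and Right.
  Colin's payoff to Left: p·0 + (1−p)·8 = -8p + 8
  Colin's payoff to Right: p·7 + (1−p)·0 = 7p
  -8p + 8 = 7p  ⇒  -15p = -8  ⇒  p = 8/15.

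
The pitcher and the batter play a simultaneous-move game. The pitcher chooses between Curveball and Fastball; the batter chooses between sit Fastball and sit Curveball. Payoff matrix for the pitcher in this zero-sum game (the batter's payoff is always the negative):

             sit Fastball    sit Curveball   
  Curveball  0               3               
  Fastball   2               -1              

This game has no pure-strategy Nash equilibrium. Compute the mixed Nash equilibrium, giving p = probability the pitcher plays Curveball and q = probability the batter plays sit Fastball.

The batter's indifference between sit Fastball and sit Curveball determines the pitcher's mixing probability p:
  the batter's payoff from sit Fastball: p·0 + (1−p)·(-2) = 2p - 2
  the batter's payoff from sit Curveball: p·(-3) + (1−p)·1 = -4p + 1
  2p - 2 = -4p + 1  ⇒  6p = 3  ⇒  p = 1/2.
The pitcher's indifference between Curveball and Fastball determines the batter's mixing probability q:
  the pitcher's payoff from Curveball: q·0 + (1−q)·3 = -3q + 3
  the pitcher's payoff from Fastball: q·2 + (1−q)·(-1) = 3q - 1
  -3q + 3 = 3q - 1  ⇒  -6q = -4  ⇒  q = 2/3.

p = 1/2, q = 2/3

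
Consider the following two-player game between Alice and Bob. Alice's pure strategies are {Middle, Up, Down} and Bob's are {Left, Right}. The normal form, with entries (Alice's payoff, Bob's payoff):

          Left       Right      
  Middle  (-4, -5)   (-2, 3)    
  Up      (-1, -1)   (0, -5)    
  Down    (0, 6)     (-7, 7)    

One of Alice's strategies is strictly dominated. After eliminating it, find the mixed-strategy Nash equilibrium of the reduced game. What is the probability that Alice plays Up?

p = 1/5

Alice's strategy Middle is strictly dominated by Up: -1 > -4 and 0 > -2. Eliminate Middle.
Alice's mix must leave Bob indifferent between Left and Right.
  Bob's payoff to Left: p·(-1) + (1−p)·6 = -7p + 6
  Bob's payoff to Right: p·(-5) + (1−p)·7 = -12p + 7
  -7p + 6 = -12p + 7  ⇒  5p = 1  ⇒  p = 1/5.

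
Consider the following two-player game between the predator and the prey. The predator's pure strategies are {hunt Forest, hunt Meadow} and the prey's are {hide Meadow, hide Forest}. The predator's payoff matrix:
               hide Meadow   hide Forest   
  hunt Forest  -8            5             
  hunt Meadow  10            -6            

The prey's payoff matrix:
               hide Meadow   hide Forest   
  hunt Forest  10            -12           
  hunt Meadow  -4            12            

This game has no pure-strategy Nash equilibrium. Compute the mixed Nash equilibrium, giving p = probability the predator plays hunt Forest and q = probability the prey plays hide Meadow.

Set the prey's expected payoff from hide Meadow equal to that from hide Forest:
  the prey's payoff from hide Meadow: p·10 + (1−p)·(-4) = 14p - 4
  the prey's payoff from hide Forest: p·(-12) + (1−p)·12 = -24p + 12
  14p - 4 = -24p + 12  ⇒  38p = 16  ⇒  p = 8/19.
The predator's indifference between hunt Forest and hunt Meadow determines the prey's mixing probability q:
  the predator's expected payoff from hunt Forest: q·(-8) + (1−q)·5 = -13q + 5
  the predator's expected payoff from hunt Meadow: q·10 + (1−q)·(-6) = 16q - 6
  -13q + 5 = 16q - 6  ⇒  -29q = -11  ⇒  q = 11/29.

p = 8/19, q = 11/29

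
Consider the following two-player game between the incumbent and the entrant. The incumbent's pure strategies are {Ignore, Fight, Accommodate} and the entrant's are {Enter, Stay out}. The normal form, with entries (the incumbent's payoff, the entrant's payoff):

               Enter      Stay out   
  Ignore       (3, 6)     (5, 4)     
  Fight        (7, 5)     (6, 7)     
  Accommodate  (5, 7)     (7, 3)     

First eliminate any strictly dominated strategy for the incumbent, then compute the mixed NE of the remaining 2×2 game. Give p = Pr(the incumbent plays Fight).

The incumbent's strategy Ignore is strictly dominated by Accommodate: 5 > 3 and 7 > 5. Eliminate Ignore.
In a mixed equilibrium the entrant is indifferent between Enter and Stay out; this condition fixes p.
  the entrant's payoff to Enter: p·5 + (1−p)·7 = -2p + 7
  the entrant's payoff to Stay out: p·7 + (1−p)·3 = 4p + 3
  -2p + 7 = 4p + 3  ⇒  -6p = -4  ⇒  p = 2/3.

p = 2/3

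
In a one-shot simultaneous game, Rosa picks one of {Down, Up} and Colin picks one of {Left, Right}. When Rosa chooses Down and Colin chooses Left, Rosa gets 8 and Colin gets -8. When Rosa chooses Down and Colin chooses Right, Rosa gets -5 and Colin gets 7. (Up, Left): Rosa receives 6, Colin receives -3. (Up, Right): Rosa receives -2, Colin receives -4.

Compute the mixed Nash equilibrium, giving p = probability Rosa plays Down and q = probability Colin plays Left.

Rosa's mix must leave Colin indifferent between Left and Right.
  Colin's payoff from Left: p·(-8) + (1−p)·(-3) = -5p - 3
  Colin's payoff from Right: p·7 + (1−p)·(-4) = 11p - 4
  -5p - 3 = 11p - 4  ⇒  -16p = -1  ⇒  p = 1/16.
Set Rosa's expected payoff from Down equal to that from Up:
  Rosa's expected payoff from Down: q·8 + (1−q)·(-5) = 13q - 5
  Rosa's expected payoff from Up: q·6 + (1−q)·(-2) = 8q - 2
  13q - 5 = 8q - 2  ⇒  5q = 3  ⇒  q = 3/5.

p = 1/16, q = 3/5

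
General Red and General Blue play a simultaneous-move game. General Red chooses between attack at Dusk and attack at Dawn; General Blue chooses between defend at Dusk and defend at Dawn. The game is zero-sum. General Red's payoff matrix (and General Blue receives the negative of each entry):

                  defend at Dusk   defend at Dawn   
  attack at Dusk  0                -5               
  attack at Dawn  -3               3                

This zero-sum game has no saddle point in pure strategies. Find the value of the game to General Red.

In a mixed equilibrium General Red is indifferent between attack at Dusk and attack at Dawn; this condition fixes q.
  General Red's payoff from attack at Dusk: q·0 + (1−q)·(-5) = 5q - 5
  General Red's payoff from attack at Dawn: q·(-3) + (1−q)·3 = -6q + 3
  5q - 5 = -6q + 3  ⇒  11q = 8  ⇒  q = 8/11.
The value is General Red's expected payoff against this mix (using attack at Dusk): (8/11)·0 + (3/11)·(-5) = -15/11.

v = -15/11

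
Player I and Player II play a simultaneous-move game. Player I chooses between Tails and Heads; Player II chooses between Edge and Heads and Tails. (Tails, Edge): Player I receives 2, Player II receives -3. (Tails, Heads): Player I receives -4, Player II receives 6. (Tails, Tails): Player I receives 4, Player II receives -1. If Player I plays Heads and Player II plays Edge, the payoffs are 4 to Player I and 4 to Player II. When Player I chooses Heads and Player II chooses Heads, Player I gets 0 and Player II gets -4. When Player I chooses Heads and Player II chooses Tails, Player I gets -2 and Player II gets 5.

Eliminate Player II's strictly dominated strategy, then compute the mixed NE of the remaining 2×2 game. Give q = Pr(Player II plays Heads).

Player II's strategy Edge is strictly dominated by Tails: -1 > -3 and 5 > 4. Eliminate Edge.
In a mixed equilibrium Player I is indifferent between Tails and Heads; this condition fixes q.
  Player I's payoff to Tails: q·(-4) + (1−q)·4 = -8q + 4
  Player I's payoff to Heads: q·0 + (1−q)·(-2) = 2q - 2
  -8q + 4 = 2q - 2  ⇒  -10q = -6  ⇒  q = 3/5.

q = 3/5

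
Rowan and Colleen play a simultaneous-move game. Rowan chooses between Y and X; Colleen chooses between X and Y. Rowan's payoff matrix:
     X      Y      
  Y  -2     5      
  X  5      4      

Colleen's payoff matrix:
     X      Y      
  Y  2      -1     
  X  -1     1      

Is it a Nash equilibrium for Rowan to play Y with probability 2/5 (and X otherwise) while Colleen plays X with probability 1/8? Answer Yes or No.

Yes

Check Colleen's indifference given Rowan's mix p = 2/5:
  payoff from X = 1/5; payoff from Y = 1/5 — equal.
Check Rowan's indifference given Colleen's mix q = 1/8:
  payoff from Y = 33/8; payoff from X = 33/8 — equal.
Both players are indifferent, so neither can profitably deviate.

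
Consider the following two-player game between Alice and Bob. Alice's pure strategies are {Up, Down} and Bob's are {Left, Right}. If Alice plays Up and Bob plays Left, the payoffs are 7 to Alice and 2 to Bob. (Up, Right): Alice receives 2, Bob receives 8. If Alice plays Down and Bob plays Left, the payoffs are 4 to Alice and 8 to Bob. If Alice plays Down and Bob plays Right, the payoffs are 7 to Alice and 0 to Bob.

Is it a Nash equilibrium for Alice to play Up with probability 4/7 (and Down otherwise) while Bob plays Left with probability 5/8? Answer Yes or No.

Yes

Check Bob's indifference given Alice's mix p = 4/7:
  payoff from Left = 32/7; payoff from Right = 32/7 — equal.
Check Alice's indifference given Bob's mix q = 5/8:
  payoff from Up = 41/8; payoff from Down = 41/8 — equal.
Both players are indifferent, so neither can profitably deviate.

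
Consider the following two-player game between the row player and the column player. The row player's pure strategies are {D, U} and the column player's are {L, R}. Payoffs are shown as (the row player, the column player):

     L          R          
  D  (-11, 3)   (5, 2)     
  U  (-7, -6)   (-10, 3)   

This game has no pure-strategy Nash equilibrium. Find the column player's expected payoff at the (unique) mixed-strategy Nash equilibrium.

The column player's indifference between L and R determines the row player's mixing probability p:
  the column player's payoff to L: p·3 + (1−p)·(-6) = 9p - 6
  the column player's payoff to R: p·2 + (1−p)·3 = -p + 3
  9p - 6 = -p + 3  ⇒  10p = 9  ⇒  p = 9/10.
At equilibrium the column player is indifferent across columns, so the column player's payoff equals the payoff from L: (9/10)·3 + (1/10)·(-6) = 21/10.

21/10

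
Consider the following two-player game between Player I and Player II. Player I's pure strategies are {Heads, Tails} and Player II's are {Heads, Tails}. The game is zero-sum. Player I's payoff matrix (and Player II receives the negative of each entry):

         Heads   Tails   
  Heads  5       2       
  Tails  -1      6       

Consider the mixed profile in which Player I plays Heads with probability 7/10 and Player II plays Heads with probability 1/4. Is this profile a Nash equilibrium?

No

Given Player II's mix q = 1/4, Player I's payoff from Heads is 11/4 but from Tails is 17/4. Player I strictly prefers Tails, so Player I would not mix.
So the proposed profile is not a Nash equilibrium.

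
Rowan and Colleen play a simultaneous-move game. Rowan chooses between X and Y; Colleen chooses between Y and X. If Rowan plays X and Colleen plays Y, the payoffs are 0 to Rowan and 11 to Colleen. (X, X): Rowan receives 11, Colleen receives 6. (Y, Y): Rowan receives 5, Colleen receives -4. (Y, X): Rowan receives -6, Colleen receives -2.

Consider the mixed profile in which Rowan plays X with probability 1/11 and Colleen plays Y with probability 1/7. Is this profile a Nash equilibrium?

Given Rowan's mix p = 1/11, Colleen's payoff from Y is -29/11 but from X is -14/11. Colleen strictly prefers X, so Colleen would not mix.
So the proposed profile is not a Nash equilibrium.

No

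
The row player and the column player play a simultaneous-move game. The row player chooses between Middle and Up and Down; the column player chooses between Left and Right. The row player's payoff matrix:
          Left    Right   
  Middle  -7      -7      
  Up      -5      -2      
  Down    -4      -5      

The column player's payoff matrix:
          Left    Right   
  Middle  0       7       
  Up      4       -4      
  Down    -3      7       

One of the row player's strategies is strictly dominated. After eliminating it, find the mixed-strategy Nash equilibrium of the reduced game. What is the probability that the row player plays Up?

p = 5/9

The row player's strategy Middle is strictly dominated by Down: -4 > -7 and -5 > -7. Eliminate Middle.
For the column player to be willing to mix, the column player must be indifferent between Left and Right, which pins down the row player's mix.
  the column player's payoff to Left: p·4 + (1−p)·(-3) = 7p - 3
  the column player's payoff to Right: p·(-4) + (1−p)·7 = -11p + 7
  7p - 3 = -11p + 7  ⇒  18p = 10  ⇒  p = 5/9.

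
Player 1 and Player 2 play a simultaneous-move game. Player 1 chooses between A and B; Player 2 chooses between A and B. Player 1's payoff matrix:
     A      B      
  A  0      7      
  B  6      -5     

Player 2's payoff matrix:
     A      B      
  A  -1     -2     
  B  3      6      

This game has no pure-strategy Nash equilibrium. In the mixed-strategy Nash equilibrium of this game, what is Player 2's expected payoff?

In a mixed equilibrium Player 2 is indifferent between A and B; this condition fixes p.
  Player 2's payoff from A: p·(-1) + (1−p)·3 = -4p + 3
  Player 2's payoff from B: p·(-2) + (1−p)·6 = -8p + 6
  -4p + 3 = -8p + 6  ⇒  4p = 3  ⇒  p = 3/4.
At equilibrium Player 2 is indifferent across columns, so Player 2's payoff equals the payoff from A: (3/4)·(-1) + (1/4)·3 = 0.

0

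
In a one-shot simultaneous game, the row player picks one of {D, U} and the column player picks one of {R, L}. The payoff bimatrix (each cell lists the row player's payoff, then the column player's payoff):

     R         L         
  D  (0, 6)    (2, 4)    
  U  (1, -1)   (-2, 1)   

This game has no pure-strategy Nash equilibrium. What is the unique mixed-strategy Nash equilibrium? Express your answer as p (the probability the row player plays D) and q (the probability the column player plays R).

The column player's indifference between R and L determines the row player's mixing probability p:
  the column player's expected payoff from R: p·6 + (1−p)·(-1) = 7p - 1
  the column player's expected payoff from L: p·4 + (1−p)·1 = 3p + 1
  7p - 1 = 3p + 1  ⇒  4p = 2  ⇒  p = 1/2.
Set the row player's expected payoff from D equal to that from U:
  the row player's payoff from D: q·0 + (1−q)·2 = -2q + 2
  the row player's payoff from U: q·1 + (1−q)·(-2) = 3q - 2
  -2q + 2 = 3q - 2  ⇒  -5q = -4  ⇒  q = 4/5.

p = 1/2, q = 4/5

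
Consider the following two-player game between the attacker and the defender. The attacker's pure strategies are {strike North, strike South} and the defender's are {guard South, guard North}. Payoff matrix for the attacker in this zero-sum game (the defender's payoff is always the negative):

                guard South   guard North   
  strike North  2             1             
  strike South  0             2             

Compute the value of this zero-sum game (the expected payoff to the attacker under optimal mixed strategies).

v = 4/3

For the attacker to be willing to mix, the attacker must be indifferent between strike North and strike South, which pins down the defender's mix.
  the attacker's payoff to strike North: q·2 + (1−q)·1 = q + 1
  the attacker's payoff to strike South: q·0 + (1−q)·2 = -2q + 2
  q + 1 = -2q + 2  ⇒  3q = 1  ⇒  q = 1/3.
The value is the attacker's expected payoff against this mix (using strike North): (1/3)·2 + (2/3)·1 = 4/3.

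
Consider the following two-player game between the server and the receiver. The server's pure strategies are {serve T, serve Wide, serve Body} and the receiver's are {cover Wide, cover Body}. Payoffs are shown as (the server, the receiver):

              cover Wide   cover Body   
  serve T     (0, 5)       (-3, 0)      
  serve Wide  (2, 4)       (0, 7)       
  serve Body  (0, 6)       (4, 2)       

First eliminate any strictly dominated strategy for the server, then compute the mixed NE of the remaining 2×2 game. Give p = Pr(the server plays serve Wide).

The server's strategy serve T is strictly dominated by serve Wide: 2 > 0 and 0 > -3. Eliminate serve T.
The receiver's indifference between cover Wide and cover Body determines the server's mixing probability p:
  the receiver's expected payoff from cover Wide: p·4 + (1−p)·6 = -2p + 6
  the receiver's expected payoff from cover Body: p·7 + (1−p)·2 = 5p + 2
  -2p + 6 = 5p + 2  ⇒  -7p = -4  ⇒  p = 4/7.

p = 4/7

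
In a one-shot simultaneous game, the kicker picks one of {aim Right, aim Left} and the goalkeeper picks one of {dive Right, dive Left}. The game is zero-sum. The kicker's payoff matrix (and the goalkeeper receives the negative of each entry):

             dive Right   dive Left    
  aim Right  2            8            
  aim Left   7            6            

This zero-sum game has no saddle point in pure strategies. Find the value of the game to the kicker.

v = 44/7

The goalkeeper's mix must leave the kicker indifferent between aim Right and aim Left.
  the kicker's payoff to aim Right: q·2 + (1−q)·8 = -6q + 8
  the kicker's payoff to aim Left: q·7 + (1−q)·6 = q + 6
  -6q + 8 = q + 6  ⇒  -7q = -2  ⇒  q = 2/7.
The value is the kicker's expected payoff against this mix (using aim Right): (2/7)·2 + (5/7)·8 = 44/7.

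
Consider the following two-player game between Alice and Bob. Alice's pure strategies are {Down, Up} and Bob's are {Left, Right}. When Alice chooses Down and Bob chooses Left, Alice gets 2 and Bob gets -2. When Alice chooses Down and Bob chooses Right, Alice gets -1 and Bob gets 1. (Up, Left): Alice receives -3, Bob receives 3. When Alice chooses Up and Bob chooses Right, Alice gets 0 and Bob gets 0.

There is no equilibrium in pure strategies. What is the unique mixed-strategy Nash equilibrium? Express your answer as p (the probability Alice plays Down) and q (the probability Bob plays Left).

p = 1/2, q = 1/6

Set Bob's expected payoff from Left equal to that from Right:
  Bob's expected payoff from Left: p·(-2) + (1−p)·3 = -5p + 3
  Bob's expected payoff from Right: p·1 + (1−p)·0 = p
  -5p + 3 = p  ⇒  -6p = -3  ⇒  p = 1/2.
Set Alice's expected payoff from Down equal to that from Up:
  Alice's payoff from Down: q·2 + (1−q)·(-1) = 3q - 1
  Alice's payoff from Up: q·(-3) + (1−q)·0 = -3q
  3q - 1 = -3q  ⇒  6q = 1  ⇒  q = 1/6.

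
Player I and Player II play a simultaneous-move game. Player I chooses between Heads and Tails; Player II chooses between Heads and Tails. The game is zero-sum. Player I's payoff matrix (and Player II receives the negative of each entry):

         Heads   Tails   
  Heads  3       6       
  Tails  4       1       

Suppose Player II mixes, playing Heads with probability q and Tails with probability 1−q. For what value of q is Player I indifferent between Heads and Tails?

q = 5/6

Player I's indifference between Heads and Tails determines Player II's mixing probability q:
  Player I's payoff from Heads: q·3 + (1−q)·6 = -3q + 6
  Player I's payoff from Tails: q·4 + (1−q)·1 = 3q + 1
  -3q + 6 = 3q + 1  ⇒  -6q = -5  ⇒  q = 5/6.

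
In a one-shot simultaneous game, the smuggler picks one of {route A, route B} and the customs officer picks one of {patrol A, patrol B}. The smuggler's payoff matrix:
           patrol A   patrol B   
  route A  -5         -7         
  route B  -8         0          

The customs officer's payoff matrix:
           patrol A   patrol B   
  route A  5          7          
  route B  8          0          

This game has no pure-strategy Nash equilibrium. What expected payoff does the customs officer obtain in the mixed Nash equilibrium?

Set the customs officer's expected payoff from patrol A equal to that from patrol B:
  the customs officer's payoff from patrol A: p·5 + (1−p)·8 = -3p + 8
  the customs officer's payoff from patrol B: p·7 + (1−p)·0 = 7p
  -3p + 8 = 7p  ⇒  -10p = -8  ⇒  p = 4/5.
At equilibrium the customs officer is indifferent across columns, so the customs officer's payoff equals the payoff from patrol A: (4/5)·5 + (1/5)·8 = 28/5.

28/5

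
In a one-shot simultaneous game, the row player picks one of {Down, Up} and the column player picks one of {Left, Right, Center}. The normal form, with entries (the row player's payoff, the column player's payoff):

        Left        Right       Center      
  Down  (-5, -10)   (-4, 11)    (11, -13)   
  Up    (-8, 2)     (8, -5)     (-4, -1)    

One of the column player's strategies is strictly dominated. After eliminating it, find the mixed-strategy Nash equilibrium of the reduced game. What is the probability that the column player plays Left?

The column player's strategy Center is strictly dominated by Left: -10 > -13 and 2 > -1. Eliminate Center.
The row player's indifference between Down and Up determines the column player's mixing probability q:
  the row player's payoff to Down: q·(-5) + (1−q)·(-4) = -q - 4
  the row player's payoff to Up: q·(-8) + (1−q)·8 = -16q + 8
  -q - 4 = -16q + 8  ⇒  15q = 12  ⇒  q = 4/5.

q = 4/5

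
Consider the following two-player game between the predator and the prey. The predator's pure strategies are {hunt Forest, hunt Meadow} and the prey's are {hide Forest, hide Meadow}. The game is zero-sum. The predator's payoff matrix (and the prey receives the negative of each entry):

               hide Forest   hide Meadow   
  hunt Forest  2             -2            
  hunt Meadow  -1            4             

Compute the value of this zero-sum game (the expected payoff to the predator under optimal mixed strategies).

The predator's indifference between hunt Forest and hunt Meadow determines the prey's mixing probability q:
  the predator's payoff from hunt Forest: q·2 + (1−q)·(-2) = 4q - 2
  the predator's payoff from hunt Meadow: q·(-1) + (1−q)·4 = -5q + 4
  4q - 2 = -5q + 4  ⇒  9q = 6  ⇒  q = 2/3.
The value is the predator's expected payoff against this mix (using hunt Forest): (2/3)·2 + (1/3)·(-2) = 2/3.

v = 2/3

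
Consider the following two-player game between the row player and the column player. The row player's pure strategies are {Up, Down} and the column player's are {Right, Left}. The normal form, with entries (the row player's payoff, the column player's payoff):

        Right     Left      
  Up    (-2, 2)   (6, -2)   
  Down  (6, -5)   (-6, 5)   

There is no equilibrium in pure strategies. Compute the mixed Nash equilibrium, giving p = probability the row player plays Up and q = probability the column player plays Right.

In a mixed equilibrium the column player is indifferent between Right and Left; this condition fixes p.
  the column player's payoff to Right: p·2 + (1−p)·(-5) = 7p - 5
  the column player's payoff to Left: p·(-2) + (1−p)·5 = -7p + 5
  7p - 5 = -7p + 5  ⇒  14p = 10  ⇒  p = 5/7.
Set the row player's expected payoff from Up equal to that from Down:
  the row player's payoff from Up: q·(-2) + (1−q)·6 = -8q + 6
  the row player's payoff from Down: q·6 + (1−q)·(-6) = 12q - 6
  -8q + 6 = 12q - 6  ⇒  -20q = -12  ⇒  q = 3/5.

p = 5/7, q = 3/5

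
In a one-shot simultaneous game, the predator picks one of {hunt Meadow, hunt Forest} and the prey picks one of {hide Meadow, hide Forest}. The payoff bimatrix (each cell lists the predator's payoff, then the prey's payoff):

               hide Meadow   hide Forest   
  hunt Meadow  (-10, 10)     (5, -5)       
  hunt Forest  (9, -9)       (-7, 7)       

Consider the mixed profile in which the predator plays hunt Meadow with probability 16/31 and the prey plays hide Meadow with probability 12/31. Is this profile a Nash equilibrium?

Check the prey's indifference given the predator's mix p = 16/31:
  payoff from hide Meadow = 25/31; payoff from hide Forest = 25/31 — equal.
Check the predator's indifference given the prey's mix q = 12/31:
  payoff from hunt Meadow = -25/31; payoff from hunt Forest = -25/31 — equal.
Both players are indifferent, so neither can profitably deviate.

Yes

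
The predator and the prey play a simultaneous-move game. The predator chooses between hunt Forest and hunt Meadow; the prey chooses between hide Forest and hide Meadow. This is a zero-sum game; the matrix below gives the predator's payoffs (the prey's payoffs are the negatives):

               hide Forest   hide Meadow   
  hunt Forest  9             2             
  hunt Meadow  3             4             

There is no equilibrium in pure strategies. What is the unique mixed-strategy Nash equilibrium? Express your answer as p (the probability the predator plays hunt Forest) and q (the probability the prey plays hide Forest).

The predator's mix must leave the prey indifferent between hide Forest and hide Meadow.
  the prey's expected payoff from hide Forest: p·(-9) + (1−p)·(-3) = -6p - 3
  the prey's expected payoff from hide Meadow: p·(-2) + (1−p)·(-4) = 2p - 4
  -6p - 3 = 2p - 4  ⇒  -8p = -1  ⇒  p = 1/8.
In a mixed equilibrium the predator is indifferent between hunt Forest and hunt Meadow; this condition fixes q.
  the predator's payoff from hunt Forest: q·9 + (1−q)·2 = 7q + 2
  the predator's payoff from hunt Meadow: q·3 + (1−q)·4 = -q + 4
  7q + 2 = -q + 4  ⇒  8q = 2  ⇒  q = 1/4.

p = 1/8, q = 1/4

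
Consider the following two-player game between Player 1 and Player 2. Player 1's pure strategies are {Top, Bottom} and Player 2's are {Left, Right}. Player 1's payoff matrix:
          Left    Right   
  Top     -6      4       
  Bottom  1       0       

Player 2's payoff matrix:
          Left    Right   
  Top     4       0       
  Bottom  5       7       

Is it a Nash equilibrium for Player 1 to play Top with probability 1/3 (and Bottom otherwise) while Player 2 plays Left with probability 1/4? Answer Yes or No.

No

Given Player 2's mix q = 1/4, Player 1's payoff from Top is 3/2 but from Bottom is 1/4. Player 1 strictly prefers Top, so Player 1 would not mix.
So the proposed profile is not a Nash equilibrium.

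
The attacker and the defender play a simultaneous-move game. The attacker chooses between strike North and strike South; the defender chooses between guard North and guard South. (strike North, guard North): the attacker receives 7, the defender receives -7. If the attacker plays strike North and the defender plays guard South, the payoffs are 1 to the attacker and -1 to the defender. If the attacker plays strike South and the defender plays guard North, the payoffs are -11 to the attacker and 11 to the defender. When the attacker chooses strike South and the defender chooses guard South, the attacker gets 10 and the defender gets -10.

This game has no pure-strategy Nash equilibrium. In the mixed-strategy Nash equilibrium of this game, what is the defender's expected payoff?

The attacker's mix must leave the defender indifferent between guard North and guard South.
  the defender's payoff from guard North: p·(-7) + (1−p)·11 = -18p + 11
  the defender's payoff from guard South: p·(-1) + (1−p)·(-10) = 9p - 10
  -18p + 11 = 9p - 10  ⇒  -27p = -21  ⇒  p = 7/9.
At equilibrium the defender is indifferent across columns, so the defender's payoff equals the payoff from guard North: (7/9)·(-7) + (2/9)·11 = -3.

-3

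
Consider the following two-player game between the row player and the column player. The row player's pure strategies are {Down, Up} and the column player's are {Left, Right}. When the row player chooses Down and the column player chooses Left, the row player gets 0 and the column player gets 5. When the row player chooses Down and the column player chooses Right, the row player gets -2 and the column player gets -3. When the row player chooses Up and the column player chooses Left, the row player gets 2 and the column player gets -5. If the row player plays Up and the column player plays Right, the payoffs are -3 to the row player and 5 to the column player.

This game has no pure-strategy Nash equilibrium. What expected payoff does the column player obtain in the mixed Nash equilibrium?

The column player's indifference between Left and Right determines the row player's mixing probability p:
  the column player's payoff to Left: p·5 + (1−p)·(-5) = 10p - 5
  the column player's payoff to Right: p·(-3) + (1−p)·5 = -8p + 5
  10p - 5 = -8p + 5  ⇒  18p = 10  ⇒  p = 5/9.
At equilibrium the column player is indifferent across columns, so the column player's payoff equals the payoff from Left: (5/9)·5 + (4/9)·(-5) = 5/9.

5/9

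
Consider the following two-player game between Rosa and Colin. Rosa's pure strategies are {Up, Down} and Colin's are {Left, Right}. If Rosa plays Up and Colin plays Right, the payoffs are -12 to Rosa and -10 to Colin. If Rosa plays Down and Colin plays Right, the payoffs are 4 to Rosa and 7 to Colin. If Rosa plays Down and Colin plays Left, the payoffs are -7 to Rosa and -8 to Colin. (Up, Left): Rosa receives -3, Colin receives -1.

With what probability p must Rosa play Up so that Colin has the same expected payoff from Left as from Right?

p = 5/8

Colin's indifference between Left and Right determines Rosa's mixing probability p:
  Colin's payoff to Left: p·(-1) + (1−p)·(-8) = 7p - 8
  Colin's payoff to Right: p·(-10) + (1−p)·7 = -17p + 7
  7p - 8 = -17p + 7  ⇒  24p = 15  ⇒  p = 5/8.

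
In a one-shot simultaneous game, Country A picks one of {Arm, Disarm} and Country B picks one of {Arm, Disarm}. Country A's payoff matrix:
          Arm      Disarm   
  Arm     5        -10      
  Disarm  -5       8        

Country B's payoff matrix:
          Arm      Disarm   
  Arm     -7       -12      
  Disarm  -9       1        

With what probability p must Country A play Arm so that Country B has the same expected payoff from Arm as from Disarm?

p = 2/3

In a mixed equilibrium Country B is indifferent between Arm and Disarm; this condition fixes p.
  Country B's payoff from Arm: p·(-7) + (1−p)·(-9) = 2p - 9
  Country B's payoff from Disarm: p·(-12) + (1−p)·1 = -13p + 1
  2p - 9 = -13p + 1  ⇒  15p = 10  ⇒  p = 2/3.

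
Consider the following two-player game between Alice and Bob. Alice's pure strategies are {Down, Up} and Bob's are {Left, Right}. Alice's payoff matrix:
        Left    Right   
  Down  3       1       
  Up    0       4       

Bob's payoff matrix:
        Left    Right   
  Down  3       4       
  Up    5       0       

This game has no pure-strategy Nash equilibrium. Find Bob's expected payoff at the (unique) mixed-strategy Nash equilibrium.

10/3

In a mixed equilibrium Bob is indifferent between Left and Right; this condition fixes p.
  Bob's expected payoff from Left: p·3 + (1−p)·5 = -2p + 5
  Bob's expected payoff from Right: p·4 + (1−p)·0 = 4p
  -2p + 5 = 4p  ⇒  -6p = -5  ⇒  p = 5/6.
At equilibrium Bob is indifferent across columns, so Bob's payoff equals the payoff from Left: (5/6)·3 + (1/6)·5 = 10/3.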